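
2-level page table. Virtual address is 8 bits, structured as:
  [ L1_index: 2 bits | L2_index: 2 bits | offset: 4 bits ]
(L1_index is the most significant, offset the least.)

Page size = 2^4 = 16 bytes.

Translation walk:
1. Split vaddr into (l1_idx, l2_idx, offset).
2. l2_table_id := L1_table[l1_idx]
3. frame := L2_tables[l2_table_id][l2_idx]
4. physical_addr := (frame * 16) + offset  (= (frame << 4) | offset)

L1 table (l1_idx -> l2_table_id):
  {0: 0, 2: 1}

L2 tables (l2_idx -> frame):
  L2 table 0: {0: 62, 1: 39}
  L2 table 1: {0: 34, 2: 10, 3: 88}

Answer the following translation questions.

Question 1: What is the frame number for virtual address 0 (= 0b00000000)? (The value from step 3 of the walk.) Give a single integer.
Answer: 62

Derivation:
vaddr = 0: l1_idx=0, l2_idx=0
L1[0] = 0; L2[0][0] = 62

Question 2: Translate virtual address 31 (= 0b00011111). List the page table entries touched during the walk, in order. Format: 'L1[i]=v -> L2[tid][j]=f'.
vaddr = 31 = 0b00011111
Split: l1_idx=0, l2_idx=1, offset=15

Answer: L1[0]=0 -> L2[0][1]=39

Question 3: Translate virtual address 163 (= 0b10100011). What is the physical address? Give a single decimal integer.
Answer: 163

Derivation:
vaddr = 163 = 0b10100011
Split: l1_idx=2, l2_idx=2, offset=3
L1[2] = 1
L2[1][2] = 10
paddr = 10 * 16 + 3 = 163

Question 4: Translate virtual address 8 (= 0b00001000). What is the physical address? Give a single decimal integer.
Answer: 1000

Derivation:
vaddr = 8 = 0b00001000
Split: l1_idx=0, l2_idx=0, offset=8
L1[0] = 0
L2[0][0] = 62
paddr = 62 * 16 + 8 = 1000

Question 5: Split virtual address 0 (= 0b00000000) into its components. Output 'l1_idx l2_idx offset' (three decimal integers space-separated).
vaddr = 0 = 0b00000000
  top 2 bits -> l1_idx = 0
  next 2 bits -> l2_idx = 0
  bottom 4 bits -> offset = 0

Answer: 0 0 0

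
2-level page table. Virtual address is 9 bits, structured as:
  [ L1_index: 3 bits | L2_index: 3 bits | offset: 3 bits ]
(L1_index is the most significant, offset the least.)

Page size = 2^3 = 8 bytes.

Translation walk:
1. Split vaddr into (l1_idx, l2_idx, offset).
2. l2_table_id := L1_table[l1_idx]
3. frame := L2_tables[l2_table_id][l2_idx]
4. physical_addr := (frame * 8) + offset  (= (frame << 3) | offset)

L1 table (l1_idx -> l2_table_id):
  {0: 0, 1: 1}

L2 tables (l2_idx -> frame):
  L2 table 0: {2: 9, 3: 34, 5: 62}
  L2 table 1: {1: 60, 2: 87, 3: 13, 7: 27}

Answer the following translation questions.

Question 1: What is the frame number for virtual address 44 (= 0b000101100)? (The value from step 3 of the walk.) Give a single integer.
vaddr = 44: l1_idx=0, l2_idx=5
L1[0] = 0; L2[0][5] = 62

Answer: 62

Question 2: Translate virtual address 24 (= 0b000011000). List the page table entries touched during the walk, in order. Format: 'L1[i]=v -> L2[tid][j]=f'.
Answer: L1[0]=0 -> L2[0][3]=34

Derivation:
vaddr = 24 = 0b000011000
Split: l1_idx=0, l2_idx=3, offset=0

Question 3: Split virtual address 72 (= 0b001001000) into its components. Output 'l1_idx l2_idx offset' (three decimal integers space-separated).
Answer: 1 1 0

Derivation:
vaddr = 72 = 0b001001000
  top 3 bits -> l1_idx = 1
  next 3 bits -> l2_idx = 1
  bottom 3 bits -> offset = 0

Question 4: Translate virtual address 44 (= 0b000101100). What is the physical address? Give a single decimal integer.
Answer: 500

Derivation:
vaddr = 44 = 0b000101100
Split: l1_idx=0, l2_idx=5, offset=4
L1[0] = 0
L2[0][5] = 62
paddr = 62 * 8 + 4 = 500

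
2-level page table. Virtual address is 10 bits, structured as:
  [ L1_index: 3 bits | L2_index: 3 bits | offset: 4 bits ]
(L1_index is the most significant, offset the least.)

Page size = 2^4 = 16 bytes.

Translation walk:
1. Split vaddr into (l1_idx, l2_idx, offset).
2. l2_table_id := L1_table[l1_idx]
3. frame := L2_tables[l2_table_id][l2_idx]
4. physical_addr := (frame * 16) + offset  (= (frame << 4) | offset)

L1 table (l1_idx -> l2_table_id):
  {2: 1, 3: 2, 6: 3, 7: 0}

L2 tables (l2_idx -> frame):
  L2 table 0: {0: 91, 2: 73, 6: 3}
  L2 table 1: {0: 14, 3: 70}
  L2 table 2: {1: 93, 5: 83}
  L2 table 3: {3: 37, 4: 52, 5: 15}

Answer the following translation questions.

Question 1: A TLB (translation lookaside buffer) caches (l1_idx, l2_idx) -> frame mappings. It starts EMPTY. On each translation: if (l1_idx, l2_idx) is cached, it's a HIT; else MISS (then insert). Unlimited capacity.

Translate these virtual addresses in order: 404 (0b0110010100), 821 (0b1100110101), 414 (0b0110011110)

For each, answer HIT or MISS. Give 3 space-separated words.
vaddr=404: (3,1) not in TLB -> MISS, insert
vaddr=821: (6,3) not in TLB -> MISS, insert
vaddr=414: (3,1) in TLB -> HIT

Answer: MISS MISS HIT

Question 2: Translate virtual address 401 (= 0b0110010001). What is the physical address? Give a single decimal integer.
Answer: 1489

Derivation:
vaddr = 401 = 0b0110010001
Split: l1_idx=3, l2_idx=1, offset=1
L1[3] = 2
L2[2][1] = 93
paddr = 93 * 16 + 1 = 1489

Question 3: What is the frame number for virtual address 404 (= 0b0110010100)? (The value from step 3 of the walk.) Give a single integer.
vaddr = 404: l1_idx=3, l2_idx=1
L1[3] = 2; L2[2][1] = 93

Answer: 93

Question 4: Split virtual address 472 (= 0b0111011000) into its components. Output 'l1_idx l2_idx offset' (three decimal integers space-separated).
Answer: 3 5 8

Derivation:
vaddr = 472 = 0b0111011000
  top 3 bits -> l1_idx = 3
  next 3 bits -> l2_idx = 5
  bottom 4 bits -> offset = 8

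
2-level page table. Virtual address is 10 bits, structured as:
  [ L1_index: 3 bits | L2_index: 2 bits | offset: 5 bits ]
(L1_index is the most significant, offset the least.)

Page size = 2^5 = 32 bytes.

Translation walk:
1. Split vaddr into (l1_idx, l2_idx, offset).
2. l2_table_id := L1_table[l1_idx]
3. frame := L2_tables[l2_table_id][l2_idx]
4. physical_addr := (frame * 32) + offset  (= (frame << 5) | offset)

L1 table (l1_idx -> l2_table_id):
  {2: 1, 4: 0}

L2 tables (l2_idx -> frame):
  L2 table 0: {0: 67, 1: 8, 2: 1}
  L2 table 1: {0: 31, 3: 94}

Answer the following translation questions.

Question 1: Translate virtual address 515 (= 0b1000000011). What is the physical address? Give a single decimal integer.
Answer: 2147

Derivation:
vaddr = 515 = 0b1000000011
Split: l1_idx=4, l2_idx=0, offset=3
L1[4] = 0
L2[0][0] = 67
paddr = 67 * 32 + 3 = 2147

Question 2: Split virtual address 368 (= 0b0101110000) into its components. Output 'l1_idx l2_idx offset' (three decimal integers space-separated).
vaddr = 368 = 0b0101110000
  top 3 bits -> l1_idx = 2
  next 2 bits -> l2_idx = 3
  bottom 5 bits -> offset = 16

Answer: 2 3 16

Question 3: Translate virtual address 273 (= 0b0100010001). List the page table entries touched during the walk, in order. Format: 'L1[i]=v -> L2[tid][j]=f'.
vaddr = 273 = 0b0100010001
Split: l1_idx=2, l2_idx=0, offset=17

Answer: L1[2]=1 -> L2[1][0]=31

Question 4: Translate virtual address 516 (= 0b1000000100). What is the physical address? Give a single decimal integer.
Answer: 2148

Derivation:
vaddr = 516 = 0b1000000100
Split: l1_idx=4, l2_idx=0, offset=4
L1[4] = 0
L2[0][0] = 67
paddr = 67 * 32 + 4 = 2148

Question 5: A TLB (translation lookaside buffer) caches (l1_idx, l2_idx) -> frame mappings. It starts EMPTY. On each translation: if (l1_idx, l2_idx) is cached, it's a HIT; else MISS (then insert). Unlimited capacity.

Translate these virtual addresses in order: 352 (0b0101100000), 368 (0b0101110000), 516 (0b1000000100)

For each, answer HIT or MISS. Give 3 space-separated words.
vaddr=352: (2,3) not in TLB -> MISS, insert
vaddr=368: (2,3) in TLB -> HIT
vaddr=516: (4,0) not in TLB -> MISS, insert

Answer: MISS HIT MISS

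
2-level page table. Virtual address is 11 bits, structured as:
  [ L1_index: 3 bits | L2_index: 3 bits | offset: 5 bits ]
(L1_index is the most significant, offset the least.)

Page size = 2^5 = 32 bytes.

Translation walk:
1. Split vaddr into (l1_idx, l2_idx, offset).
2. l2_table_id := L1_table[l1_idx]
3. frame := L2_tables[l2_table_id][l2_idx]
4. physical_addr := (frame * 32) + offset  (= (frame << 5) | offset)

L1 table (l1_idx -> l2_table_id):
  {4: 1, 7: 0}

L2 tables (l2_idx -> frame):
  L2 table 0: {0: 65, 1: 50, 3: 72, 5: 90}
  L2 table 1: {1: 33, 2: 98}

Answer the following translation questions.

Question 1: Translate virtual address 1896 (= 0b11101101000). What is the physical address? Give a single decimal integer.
vaddr = 1896 = 0b11101101000
Split: l1_idx=7, l2_idx=3, offset=8
L1[7] = 0
L2[0][3] = 72
paddr = 72 * 32 + 8 = 2312

Answer: 2312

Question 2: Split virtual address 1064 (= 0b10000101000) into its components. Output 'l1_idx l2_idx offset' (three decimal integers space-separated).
Answer: 4 1 8

Derivation:
vaddr = 1064 = 0b10000101000
  top 3 bits -> l1_idx = 4
  next 3 bits -> l2_idx = 1
  bottom 5 bits -> offset = 8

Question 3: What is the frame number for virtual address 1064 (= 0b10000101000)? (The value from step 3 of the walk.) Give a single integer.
vaddr = 1064: l1_idx=4, l2_idx=1
L1[4] = 1; L2[1][1] = 33

Answer: 33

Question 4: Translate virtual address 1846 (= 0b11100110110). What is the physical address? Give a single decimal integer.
vaddr = 1846 = 0b11100110110
Split: l1_idx=7, l2_idx=1, offset=22
L1[7] = 0
L2[0][1] = 50
paddr = 50 * 32 + 22 = 1622

Answer: 1622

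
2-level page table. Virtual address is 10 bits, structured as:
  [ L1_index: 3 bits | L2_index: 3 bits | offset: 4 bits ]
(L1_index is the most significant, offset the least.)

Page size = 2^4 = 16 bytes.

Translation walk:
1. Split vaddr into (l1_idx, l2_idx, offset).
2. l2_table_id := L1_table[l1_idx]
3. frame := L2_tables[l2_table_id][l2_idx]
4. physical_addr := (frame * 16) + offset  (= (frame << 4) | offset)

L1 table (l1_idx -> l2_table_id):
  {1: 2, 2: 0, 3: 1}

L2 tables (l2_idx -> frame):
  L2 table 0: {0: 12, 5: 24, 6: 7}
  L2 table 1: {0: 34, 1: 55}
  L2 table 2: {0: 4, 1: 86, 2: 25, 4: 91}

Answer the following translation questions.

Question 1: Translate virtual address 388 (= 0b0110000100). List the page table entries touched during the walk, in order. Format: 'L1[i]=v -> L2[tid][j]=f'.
Answer: L1[3]=1 -> L2[1][0]=34

Derivation:
vaddr = 388 = 0b0110000100
Split: l1_idx=3, l2_idx=0, offset=4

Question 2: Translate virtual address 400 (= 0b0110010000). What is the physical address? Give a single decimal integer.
Answer: 880

Derivation:
vaddr = 400 = 0b0110010000
Split: l1_idx=3, l2_idx=1, offset=0
L1[3] = 1
L2[1][1] = 55
paddr = 55 * 16 + 0 = 880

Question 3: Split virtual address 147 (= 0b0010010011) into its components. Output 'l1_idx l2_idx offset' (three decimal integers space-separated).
Answer: 1 1 3

Derivation:
vaddr = 147 = 0b0010010011
  top 3 bits -> l1_idx = 1
  next 3 bits -> l2_idx = 1
  bottom 4 bits -> offset = 3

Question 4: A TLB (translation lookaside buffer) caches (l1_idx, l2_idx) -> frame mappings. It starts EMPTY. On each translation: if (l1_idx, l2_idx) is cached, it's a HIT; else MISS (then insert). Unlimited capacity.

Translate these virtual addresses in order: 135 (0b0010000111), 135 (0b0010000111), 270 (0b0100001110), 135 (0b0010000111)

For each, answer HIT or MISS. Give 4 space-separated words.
Answer: MISS HIT MISS HIT

Derivation:
vaddr=135: (1,0) not in TLB -> MISS, insert
vaddr=135: (1,0) in TLB -> HIT
vaddr=270: (2,0) not in TLB -> MISS, insert
vaddr=135: (1,0) in TLB -> HIT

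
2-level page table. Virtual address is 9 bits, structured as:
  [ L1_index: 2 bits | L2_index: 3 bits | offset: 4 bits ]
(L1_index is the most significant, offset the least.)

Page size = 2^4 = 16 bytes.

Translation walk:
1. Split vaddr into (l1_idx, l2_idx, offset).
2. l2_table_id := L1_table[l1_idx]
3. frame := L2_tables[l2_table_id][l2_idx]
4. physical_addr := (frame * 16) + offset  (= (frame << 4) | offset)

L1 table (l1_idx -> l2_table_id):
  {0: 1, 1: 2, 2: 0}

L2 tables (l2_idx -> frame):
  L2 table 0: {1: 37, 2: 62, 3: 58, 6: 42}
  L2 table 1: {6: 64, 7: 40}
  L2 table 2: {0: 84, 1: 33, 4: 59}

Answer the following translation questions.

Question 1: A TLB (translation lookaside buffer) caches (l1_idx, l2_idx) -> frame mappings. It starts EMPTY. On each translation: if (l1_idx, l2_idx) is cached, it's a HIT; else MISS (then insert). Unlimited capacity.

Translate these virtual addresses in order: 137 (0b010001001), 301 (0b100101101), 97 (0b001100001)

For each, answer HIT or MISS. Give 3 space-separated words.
vaddr=137: (1,0) not in TLB -> MISS, insert
vaddr=301: (2,2) not in TLB -> MISS, insert
vaddr=97: (0,6) not in TLB -> MISS, insert

Answer: MISS MISS MISS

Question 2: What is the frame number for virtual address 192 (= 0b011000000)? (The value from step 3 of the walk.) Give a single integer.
vaddr = 192: l1_idx=1, l2_idx=4
L1[1] = 2; L2[2][4] = 59

Answer: 59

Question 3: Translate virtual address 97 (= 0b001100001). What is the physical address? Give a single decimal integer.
vaddr = 97 = 0b001100001
Split: l1_idx=0, l2_idx=6, offset=1
L1[0] = 1
L2[1][6] = 64
paddr = 64 * 16 + 1 = 1025

Answer: 1025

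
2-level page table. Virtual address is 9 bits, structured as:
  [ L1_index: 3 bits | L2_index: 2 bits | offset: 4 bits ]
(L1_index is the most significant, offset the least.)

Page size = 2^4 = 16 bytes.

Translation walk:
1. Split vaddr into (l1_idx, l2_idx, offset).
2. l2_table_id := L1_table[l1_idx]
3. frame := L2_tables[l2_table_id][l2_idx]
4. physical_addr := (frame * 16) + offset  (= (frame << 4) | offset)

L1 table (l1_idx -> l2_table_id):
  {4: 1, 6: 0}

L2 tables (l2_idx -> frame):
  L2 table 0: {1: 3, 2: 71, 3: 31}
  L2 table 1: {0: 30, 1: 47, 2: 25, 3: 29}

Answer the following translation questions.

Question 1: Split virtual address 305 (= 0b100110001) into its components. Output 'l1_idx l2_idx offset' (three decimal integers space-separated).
vaddr = 305 = 0b100110001
  top 3 bits -> l1_idx = 4
  next 2 bits -> l2_idx = 3
  bottom 4 bits -> offset = 1

Answer: 4 3 1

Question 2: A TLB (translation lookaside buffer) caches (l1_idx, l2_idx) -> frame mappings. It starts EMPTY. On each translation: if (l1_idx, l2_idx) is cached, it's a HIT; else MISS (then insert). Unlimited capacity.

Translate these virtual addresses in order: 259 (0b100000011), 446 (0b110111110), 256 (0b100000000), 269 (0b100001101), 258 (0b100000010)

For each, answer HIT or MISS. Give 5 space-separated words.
Answer: MISS MISS HIT HIT HIT

Derivation:
vaddr=259: (4,0) not in TLB -> MISS, insert
vaddr=446: (6,3) not in TLB -> MISS, insert
vaddr=256: (4,0) in TLB -> HIT
vaddr=269: (4,0) in TLB -> HIT
vaddr=258: (4,0) in TLB -> HIT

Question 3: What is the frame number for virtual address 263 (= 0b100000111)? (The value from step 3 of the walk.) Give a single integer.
Answer: 30

Derivation:
vaddr = 263: l1_idx=4, l2_idx=0
L1[4] = 1; L2[1][0] = 30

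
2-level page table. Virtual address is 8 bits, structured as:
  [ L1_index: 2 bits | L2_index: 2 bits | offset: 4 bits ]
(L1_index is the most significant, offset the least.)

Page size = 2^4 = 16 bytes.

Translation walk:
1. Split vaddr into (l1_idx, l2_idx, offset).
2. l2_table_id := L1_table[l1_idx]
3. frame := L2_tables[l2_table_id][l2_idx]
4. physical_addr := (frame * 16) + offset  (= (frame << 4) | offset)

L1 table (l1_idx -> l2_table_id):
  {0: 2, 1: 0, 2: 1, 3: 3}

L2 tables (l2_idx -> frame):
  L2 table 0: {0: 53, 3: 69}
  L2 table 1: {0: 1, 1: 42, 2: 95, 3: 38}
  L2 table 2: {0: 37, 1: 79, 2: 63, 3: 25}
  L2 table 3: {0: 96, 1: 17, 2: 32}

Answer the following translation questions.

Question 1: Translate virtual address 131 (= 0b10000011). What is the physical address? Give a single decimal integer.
Answer: 19

Derivation:
vaddr = 131 = 0b10000011
Split: l1_idx=2, l2_idx=0, offset=3
L1[2] = 1
L2[1][0] = 1
paddr = 1 * 16 + 3 = 19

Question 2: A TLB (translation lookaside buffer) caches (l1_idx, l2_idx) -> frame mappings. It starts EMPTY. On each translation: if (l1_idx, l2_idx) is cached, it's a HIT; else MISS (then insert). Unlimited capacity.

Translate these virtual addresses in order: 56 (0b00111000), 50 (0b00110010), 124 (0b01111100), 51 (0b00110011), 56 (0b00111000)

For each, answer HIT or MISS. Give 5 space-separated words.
Answer: MISS HIT MISS HIT HIT

Derivation:
vaddr=56: (0,3) not in TLB -> MISS, insert
vaddr=50: (0,3) in TLB -> HIT
vaddr=124: (1,3) not in TLB -> MISS, insert
vaddr=51: (0,3) in TLB -> HIT
vaddr=56: (0,3) in TLB -> HIT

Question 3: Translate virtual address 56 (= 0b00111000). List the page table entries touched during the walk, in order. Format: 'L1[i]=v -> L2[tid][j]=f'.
Answer: L1[0]=2 -> L2[2][3]=25

Derivation:
vaddr = 56 = 0b00111000
Split: l1_idx=0, l2_idx=3, offset=8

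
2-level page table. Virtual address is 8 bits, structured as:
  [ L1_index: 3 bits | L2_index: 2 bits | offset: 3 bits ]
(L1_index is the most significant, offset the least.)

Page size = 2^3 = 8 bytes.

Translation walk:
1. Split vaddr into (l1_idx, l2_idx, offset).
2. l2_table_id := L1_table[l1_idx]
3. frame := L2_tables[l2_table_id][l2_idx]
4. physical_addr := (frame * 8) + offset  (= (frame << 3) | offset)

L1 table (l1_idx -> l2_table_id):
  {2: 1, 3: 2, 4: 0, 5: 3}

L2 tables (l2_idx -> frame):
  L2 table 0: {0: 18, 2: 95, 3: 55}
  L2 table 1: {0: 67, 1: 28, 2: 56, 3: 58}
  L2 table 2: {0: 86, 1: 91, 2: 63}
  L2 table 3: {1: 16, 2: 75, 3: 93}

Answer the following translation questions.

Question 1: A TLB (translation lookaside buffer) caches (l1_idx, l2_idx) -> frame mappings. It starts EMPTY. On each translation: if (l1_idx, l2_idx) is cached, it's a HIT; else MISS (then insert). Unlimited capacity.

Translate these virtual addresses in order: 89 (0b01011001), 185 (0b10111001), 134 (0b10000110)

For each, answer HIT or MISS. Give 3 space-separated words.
Answer: MISS MISS MISS

Derivation:
vaddr=89: (2,3) not in TLB -> MISS, insert
vaddr=185: (5,3) not in TLB -> MISS, insert
vaddr=134: (4,0) not in TLB -> MISS, insert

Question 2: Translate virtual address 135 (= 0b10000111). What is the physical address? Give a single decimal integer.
Answer: 151

Derivation:
vaddr = 135 = 0b10000111
Split: l1_idx=4, l2_idx=0, offset=7
L1[4] = 0
L2[0][0] = 18
paddr = 18 * 8 + 7 = 151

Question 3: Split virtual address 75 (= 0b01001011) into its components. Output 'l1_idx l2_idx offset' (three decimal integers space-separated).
vaddr = 75 = 0b01001011
  top 3 bits -> l1_idx = 2
  next 2 bits -> l2_idx = 1
  bottom 3 bits -> offset = 3

Answer: 2 1 3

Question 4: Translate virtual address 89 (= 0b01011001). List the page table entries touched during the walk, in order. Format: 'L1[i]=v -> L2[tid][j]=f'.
vaddr = 89 = 0b01011001
Split: l1_idx=2, l2_idx=3, offset=1

Answer: L1[2]=1 -> L2[1][3]=58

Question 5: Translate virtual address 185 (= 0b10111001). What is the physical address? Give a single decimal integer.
vaddr = 185 = 0b10111001
Split: l1_idx=5, l2_idx=3, offset=1
L1[5] = 3
L2[3][3] = 93
paddr = 93 * 8 + 1 = 745

Answer: 745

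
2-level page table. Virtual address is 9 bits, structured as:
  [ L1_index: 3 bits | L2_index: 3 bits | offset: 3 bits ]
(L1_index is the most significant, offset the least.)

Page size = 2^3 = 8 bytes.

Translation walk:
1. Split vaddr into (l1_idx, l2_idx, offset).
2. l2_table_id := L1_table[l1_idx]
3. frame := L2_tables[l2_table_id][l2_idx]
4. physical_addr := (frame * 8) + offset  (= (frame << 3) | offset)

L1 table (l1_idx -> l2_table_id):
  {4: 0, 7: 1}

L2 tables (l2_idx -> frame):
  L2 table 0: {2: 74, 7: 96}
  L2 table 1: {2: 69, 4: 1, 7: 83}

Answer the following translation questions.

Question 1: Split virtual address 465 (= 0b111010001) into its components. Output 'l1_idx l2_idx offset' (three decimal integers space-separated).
vaddr = 465 = 0b111010001
  top 3 bits -> l1_idx = 7
  next 3 bits -> l2_idx = 2
  bottom 3 bits -> offset = 1

Answer: 7 2 1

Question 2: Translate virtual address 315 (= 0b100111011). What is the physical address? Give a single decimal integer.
vaddr = 315 = 0b100111011
Split: l1_idx=4, l2_idx=7, offset=3
L1[4] = 0
L2[0][7] = 96
paddr = 96 * 8 + 3 = 771

Answer: 771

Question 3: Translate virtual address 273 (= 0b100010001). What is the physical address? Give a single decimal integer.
vaddr = 273 = 0b100010001
Split: l1_idx=4, l2_idx=2, offset=1
L1[4] = 0
L2[0][2] = 74
paddr = 74 * 8 + 1 = 593

Answer: 593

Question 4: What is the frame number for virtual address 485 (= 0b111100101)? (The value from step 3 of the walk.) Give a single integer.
vaddr = 485: l1_idx=7, l2_idx=4
L1[7] = 1; L2[1][4] = 1

Answer: 1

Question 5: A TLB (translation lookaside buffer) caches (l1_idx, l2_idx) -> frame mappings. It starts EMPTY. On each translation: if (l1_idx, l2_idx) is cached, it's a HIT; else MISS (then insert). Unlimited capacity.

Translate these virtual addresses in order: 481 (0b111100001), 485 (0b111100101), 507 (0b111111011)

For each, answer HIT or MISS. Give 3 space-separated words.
vaddr=481: (7,4) not in TLB -> MISS, insert
vaddr=485: (7,4) in TLB -> HIT
vaddr=507: (7,7) not in TLB -> MISS, insert

Answer: MISS HIT MISS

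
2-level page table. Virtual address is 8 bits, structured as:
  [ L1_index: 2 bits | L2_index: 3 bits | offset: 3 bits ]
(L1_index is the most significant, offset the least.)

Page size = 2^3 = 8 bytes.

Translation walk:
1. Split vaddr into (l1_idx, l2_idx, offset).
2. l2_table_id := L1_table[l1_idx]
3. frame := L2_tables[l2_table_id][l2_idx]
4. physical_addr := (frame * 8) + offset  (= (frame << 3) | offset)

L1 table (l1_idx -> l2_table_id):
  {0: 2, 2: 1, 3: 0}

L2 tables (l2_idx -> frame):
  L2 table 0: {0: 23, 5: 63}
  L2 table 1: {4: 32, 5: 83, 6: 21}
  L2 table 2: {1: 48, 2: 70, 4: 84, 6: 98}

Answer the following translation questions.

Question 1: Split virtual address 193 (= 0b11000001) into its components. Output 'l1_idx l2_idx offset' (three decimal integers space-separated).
Answer: 3 0 1

Derivation:
vaddr = 193 = 0b11000001
  top 2 bits -> l1_idx = 3
  next 3 bits -> l2_idx = 0
  bottom 3 bits -> offset = 1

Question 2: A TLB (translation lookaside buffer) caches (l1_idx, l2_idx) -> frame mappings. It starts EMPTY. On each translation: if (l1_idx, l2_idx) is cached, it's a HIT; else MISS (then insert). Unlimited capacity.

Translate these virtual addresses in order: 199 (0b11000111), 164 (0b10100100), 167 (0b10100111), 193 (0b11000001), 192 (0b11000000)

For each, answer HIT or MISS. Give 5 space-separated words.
vaddr=199: (3,0) not in TLB -> MISS, insert
vaddr=164: (2,4) not in TLB -> MISS, insert
vaddr=167: (2,4) in TLB -> HIT
vaddr=193: (3,0) in TLB -> HIT
vaddr=192: (3,0) in TLB -> HIT

Answer: MISS MISS HIT HIT HIT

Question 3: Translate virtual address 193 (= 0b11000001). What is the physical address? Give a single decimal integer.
vaddr = 193 = 0b11000001
Split: l1_idx=3, l2_idx=0, offset=1
L1[3] = 0
L2[0][0] = 23
paddr = 23 * 8 + 1 = 185

Answer: 185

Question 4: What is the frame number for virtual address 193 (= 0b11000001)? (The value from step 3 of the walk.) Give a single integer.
Answer: 23

Derivation:
vaddr = 193: l1_idx=3, l2_idx=0
L1[3] = 0; L2[0][0] = 23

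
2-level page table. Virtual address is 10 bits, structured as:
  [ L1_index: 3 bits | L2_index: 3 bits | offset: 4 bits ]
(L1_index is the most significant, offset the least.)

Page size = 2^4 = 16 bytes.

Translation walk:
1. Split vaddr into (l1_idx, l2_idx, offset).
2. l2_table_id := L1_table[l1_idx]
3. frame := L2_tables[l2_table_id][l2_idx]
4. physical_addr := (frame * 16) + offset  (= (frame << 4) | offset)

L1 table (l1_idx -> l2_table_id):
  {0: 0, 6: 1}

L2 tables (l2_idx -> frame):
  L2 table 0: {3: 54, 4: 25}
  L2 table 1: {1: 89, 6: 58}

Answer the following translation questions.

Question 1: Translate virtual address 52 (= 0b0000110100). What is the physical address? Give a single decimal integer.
Answer: 868

Derivation:
vaddr = 52 = 0b0000110100
Split: l1_idx=0, l2_idx=3, offset=4
L1[0] = 0
L2[0][3] = 54
paddr = 54 * 16 + 4 = 868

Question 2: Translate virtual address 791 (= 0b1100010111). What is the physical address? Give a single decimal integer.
vaddr = 791 = 0b1100010111
Split: l1_idx=6, l2_idx=1, offset=7
L1[6] = 1
L2[1][1] = 89
paddr = 89 * 16 + 7 = 1431

Answer: 1431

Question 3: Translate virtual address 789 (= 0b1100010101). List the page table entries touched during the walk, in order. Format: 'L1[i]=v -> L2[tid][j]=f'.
Answer: L1[6]=1 -> L2[1][1]=89

Derivation:
vaddr = 789 = 0b1100010101
Split: l1_idx=6, l2_idx=1, offset=5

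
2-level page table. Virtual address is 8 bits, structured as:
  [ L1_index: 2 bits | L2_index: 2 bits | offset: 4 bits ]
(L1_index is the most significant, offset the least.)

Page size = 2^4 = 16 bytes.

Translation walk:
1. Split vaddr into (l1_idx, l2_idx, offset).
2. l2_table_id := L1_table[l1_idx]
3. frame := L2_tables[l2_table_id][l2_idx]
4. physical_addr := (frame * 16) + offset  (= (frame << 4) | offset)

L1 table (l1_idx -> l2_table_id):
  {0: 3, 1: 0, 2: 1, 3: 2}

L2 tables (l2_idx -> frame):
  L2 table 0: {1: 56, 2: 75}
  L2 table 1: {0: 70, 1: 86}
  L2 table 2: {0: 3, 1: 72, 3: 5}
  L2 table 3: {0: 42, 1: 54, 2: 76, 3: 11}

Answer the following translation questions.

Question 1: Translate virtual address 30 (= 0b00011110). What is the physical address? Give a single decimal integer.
Answer: 878

Derivation:
vaddr = 30 = 0b00011110
Split: l1_idx=0, l2_idx=1, offset=14
L1[0] = 3
L2[3][1] = 54
paddr = 54 * 16 + 14 = 878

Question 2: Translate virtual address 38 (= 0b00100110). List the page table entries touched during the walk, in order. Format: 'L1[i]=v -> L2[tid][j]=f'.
vaddr = 38 = 0b00100110
Split: l1_idx=0, l2_idx=2, offset=6

Answer: L1[0]=3 -> L2[3][2]=76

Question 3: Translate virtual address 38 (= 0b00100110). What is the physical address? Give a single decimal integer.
Answer: 1222

Derivation:
vaddr = 38 = 0b00100110
Split: l1_idx=0, l2_idx=2, offset=6
L1[0] = 3
L2[3][2] = 76
paddr = 76 * 16 + 6 = 1222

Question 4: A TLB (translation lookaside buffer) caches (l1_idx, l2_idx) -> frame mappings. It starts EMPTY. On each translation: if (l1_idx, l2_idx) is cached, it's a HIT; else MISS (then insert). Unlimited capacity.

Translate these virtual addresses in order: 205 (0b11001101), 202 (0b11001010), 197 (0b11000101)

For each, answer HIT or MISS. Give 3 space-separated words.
Answer: MISS HIT HIT

Derivation:
vaddr=205: (3,0) not in TLB -> MISS, insert
vaddr=202: (3,0) in TLB -> HIT
vaddr=197: (3,0) in TLB -> HIT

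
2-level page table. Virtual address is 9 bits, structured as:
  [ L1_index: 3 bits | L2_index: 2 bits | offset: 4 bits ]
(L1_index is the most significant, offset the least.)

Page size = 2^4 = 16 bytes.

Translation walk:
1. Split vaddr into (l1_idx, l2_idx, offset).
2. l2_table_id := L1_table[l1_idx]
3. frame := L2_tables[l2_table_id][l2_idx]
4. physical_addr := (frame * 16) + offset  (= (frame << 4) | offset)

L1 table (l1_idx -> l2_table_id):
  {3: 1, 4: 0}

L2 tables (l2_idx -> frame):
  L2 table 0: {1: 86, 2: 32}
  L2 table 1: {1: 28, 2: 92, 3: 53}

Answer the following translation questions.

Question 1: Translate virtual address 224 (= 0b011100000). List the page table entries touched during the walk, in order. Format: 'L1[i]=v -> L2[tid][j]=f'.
Answer: L1[3]=1 -> L2[1][2]=92

Derivation:
vaddr = 224 = 0b011100000
Split: l1_idx=3, l2_idx=2, offset=0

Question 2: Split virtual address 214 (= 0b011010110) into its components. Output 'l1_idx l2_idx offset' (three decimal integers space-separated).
Answer: 3 1 6

Derivation:
vaddr = 214 = 0b011010110
  top 3 bits -> l1_idx = 3
  next 2 bits -> l2_idx = 1
  bottom 4 bits -> offset = 6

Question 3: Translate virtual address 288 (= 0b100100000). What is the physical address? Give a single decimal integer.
vaddr = 288 = 0b100100000
Split: l1_idx=4, l2_idx=2, offset=0
L1[4] = 0
L2[0][2] = 32
paddr = 32 * 16 + 0 = 512

Answer: 512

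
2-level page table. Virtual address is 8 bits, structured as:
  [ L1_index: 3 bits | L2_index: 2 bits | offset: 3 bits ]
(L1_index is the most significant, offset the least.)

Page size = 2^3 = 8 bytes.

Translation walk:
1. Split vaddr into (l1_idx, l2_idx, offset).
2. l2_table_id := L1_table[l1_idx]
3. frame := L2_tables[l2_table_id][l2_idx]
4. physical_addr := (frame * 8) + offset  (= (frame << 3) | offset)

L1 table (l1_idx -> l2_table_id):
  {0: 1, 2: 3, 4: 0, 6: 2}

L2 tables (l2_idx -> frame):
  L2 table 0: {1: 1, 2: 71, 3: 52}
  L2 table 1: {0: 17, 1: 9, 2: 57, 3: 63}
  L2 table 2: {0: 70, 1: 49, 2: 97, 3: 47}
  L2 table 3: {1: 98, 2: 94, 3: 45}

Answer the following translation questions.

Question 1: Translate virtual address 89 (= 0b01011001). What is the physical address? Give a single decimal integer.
vaddr = 89 = 0b01011001
Split: l1_idx=2, l2_idx=3, offset=1
L1[2] = 3
L2[3][3] = 45
paddr = 45 * 8 + 1 = 361

Answer: 361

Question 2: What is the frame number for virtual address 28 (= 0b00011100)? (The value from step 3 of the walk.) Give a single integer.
vaddr = 28: l1_idx=0, l2_idx=3
L1[0] = 1; L2[1][3] = 63

Answer: 63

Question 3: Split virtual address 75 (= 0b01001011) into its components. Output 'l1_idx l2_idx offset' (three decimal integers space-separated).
Answer: 2 1 3

Derivation:
vaddr = 75 = 0b01001011
  top 3 bits -> l1_idx = 2
  next 2 bits -> l2_idx = 1
  bottom 3 bits -> offset = 3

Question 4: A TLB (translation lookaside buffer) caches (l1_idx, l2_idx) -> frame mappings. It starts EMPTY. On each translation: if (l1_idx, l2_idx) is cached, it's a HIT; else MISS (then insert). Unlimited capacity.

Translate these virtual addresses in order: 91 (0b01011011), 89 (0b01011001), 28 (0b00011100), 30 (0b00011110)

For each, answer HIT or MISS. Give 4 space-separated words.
vaddr=91: (2,3) not in TLB -> MISS, insert
vaddr=89: (2,3) in TLB -> HIT
vaddr=28: (0,3) not in TLB -> MISS, insert
vaddr=30: (0,3) in TLB -> HIT

Answer: MISS HIT MISS HIT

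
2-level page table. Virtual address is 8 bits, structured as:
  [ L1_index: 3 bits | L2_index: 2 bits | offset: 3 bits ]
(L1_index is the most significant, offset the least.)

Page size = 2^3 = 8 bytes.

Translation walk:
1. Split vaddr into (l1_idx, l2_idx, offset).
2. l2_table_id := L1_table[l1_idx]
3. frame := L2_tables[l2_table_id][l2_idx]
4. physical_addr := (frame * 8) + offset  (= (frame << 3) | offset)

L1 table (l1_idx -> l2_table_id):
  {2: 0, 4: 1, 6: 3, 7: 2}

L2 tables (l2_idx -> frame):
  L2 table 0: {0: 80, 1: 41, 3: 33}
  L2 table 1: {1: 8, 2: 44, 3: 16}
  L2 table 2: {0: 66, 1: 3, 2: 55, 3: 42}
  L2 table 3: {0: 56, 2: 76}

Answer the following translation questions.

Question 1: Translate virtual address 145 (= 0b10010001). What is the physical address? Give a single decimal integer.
vaddr = 145 = 0b10010001
Split: l1_idx=4, l2_idx=2, offset=1
L1[4] = 1
L2[1][2] = 44
paddr = 44 * 8 + 1 = 353

Answer: 353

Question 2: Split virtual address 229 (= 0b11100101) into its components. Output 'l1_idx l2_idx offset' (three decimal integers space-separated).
vaddr = 229 = 0b11100101
  top 3 bits -> l1_idx = 7
  next 2 bits -> l2_idx = 0
  bottom 3 bits -> offset = 5

Answer: 7 0 5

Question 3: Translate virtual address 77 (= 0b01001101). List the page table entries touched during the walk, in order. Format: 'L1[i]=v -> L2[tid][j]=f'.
vaddr = 77 = 0b01001101
Split: l1_idx=2, l2_idx=1, offset=5

Answer: L1[2]=0 -> L2[0][1]=41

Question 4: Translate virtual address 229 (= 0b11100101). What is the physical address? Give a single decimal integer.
Answer: 533

Derivation:
vaddr = 229 = 0b11100101
Split: l1_idx=7, l2_idx=0, offset=5
L1[7] = 2
L2[2][0] = 66
paddr = 66 * 8 + 5 = 533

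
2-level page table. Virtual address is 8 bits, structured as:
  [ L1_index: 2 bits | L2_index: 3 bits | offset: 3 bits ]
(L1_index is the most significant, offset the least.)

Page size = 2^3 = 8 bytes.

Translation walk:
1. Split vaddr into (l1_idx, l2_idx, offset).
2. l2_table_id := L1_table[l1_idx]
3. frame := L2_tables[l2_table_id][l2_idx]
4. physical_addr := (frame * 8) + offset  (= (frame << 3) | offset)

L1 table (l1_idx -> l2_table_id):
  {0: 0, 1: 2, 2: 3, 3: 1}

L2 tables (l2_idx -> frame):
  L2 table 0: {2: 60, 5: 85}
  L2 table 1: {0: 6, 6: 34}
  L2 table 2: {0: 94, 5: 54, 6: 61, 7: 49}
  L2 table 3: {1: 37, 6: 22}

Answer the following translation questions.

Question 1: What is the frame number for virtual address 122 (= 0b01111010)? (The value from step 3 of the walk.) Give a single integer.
Answer: 49

Derivation:
vaddr = 122: l1_idx=1, l2_idx=7
L1[1] = 2; L2[2][7] = 49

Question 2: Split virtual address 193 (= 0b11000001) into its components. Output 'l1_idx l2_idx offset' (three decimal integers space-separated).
Answer: 3 0 1

Derivation:
vaddr = 193 = 0b11000001
  top 2 bits -> l1_idx = 3
  next 3 bits -> l2_idx = 0
  bottom 3 bits -> offset = 1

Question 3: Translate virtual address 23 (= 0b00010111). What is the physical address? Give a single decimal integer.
Answer: 487

Derivation:
vaddr = 23 = 0b00010111
Split: l1_idx=0, l2_idx=2, offset=7
L1[0] = 0
L2[0][2] = 60
paddr = 60 * 8 + 7 = 487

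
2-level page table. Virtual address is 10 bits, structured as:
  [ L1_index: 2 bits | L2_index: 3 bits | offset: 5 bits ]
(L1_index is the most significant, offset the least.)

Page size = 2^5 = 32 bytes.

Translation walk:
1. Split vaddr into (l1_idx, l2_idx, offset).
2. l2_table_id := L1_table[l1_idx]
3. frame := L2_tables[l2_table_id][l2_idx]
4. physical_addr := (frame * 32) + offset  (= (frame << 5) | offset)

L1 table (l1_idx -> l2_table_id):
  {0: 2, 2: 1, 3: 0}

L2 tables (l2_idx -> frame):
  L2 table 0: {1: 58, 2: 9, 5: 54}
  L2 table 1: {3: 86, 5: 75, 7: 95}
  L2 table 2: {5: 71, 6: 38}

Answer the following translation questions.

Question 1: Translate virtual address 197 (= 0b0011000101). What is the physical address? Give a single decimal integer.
vaddr = 197 = 0b0011000101
Split: l1_idx=0, l2_idx=6, offset=5
L1[0] = 2
L2[2][6] = 38
paddr = 38 * 32 + 5 = 1221

Answer: 1221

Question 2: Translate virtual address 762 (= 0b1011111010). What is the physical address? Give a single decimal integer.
Answer: 3066

Derivation:
vaddr = 762 = 0b1011111010
Split: l1_idx=2, l2_idx=7, offset=26
L1[2] = 1
L2[1][7] = 95
paddr = 95 * 32 + 26 = 3066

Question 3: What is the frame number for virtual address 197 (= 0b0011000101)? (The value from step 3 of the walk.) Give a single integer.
vaddr = 197: l1_idx=0, l2_idx=6
L1[0] = 2; L2[2][6] = 38

Answer: 38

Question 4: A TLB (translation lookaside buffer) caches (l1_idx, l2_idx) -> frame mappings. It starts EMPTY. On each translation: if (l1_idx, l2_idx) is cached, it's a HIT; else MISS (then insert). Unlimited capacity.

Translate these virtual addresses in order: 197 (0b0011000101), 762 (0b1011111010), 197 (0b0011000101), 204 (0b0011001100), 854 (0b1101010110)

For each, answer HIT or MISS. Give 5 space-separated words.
Answer: MISS MISS HIT HIT MISS

Derivation:
vaddr=197: (0,6) not in TLB -> MISS, insert
vaddr=762: (2,7) not in TLB -> MISS, insert
vaddr=197: (0,6) in TLB -> HIT
vaddr=204: (0,6) in TLB -> HIT
vaddr=854: (3,2) not in TLB -> MISS, insert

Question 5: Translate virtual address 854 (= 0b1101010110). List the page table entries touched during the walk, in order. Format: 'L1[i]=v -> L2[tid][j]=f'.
Answer: L1[3]=0 -> L2[0][2]=9

Derivation:
vaddr = 854 = 0b1101010110
Split: l1_idx=3, l2_idx=2, offset=22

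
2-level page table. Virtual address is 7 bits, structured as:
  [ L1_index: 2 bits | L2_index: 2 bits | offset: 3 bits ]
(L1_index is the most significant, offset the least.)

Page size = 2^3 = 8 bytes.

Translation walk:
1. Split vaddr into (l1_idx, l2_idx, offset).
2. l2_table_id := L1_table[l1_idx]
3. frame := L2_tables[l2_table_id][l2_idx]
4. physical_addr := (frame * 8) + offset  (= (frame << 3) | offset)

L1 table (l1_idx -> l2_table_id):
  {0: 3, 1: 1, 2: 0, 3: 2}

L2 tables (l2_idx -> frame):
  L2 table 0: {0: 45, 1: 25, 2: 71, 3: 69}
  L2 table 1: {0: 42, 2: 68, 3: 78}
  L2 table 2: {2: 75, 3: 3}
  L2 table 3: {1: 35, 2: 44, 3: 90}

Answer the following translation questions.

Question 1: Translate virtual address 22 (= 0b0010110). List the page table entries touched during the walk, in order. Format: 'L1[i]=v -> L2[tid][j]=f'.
Answer: L1[0]=3 -> L2[3][2]=44

Derivation:
vaddr = 22 = 0b0010110
Split: l1_idx=0, l2_idx=2, offset=6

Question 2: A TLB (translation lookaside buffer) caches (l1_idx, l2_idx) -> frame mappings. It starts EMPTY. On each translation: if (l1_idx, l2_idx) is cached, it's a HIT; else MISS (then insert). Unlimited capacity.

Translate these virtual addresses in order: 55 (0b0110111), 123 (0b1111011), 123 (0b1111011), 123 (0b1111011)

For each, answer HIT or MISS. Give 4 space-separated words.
Answer: MISS MISS HIT HIT

Derivation:
vaddr=55: (1,2) not in TLB -> MISS, insert
vaddr=123: (3,3) not in TLB -> MISS, insert
vaddr=123: (3,3) in TLB -> HIT
vaddr=123: (3,3) in TLB -> HIT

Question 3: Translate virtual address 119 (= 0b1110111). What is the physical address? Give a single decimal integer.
Answer: 607

Derivation:
vaddr = 119 = 0b1110111
Split: l1_idx=3, l2_idx=2, offset=7
L1[3] = 2
L2[2][2] = 75
paddr = 75 * 8 + 7 = 607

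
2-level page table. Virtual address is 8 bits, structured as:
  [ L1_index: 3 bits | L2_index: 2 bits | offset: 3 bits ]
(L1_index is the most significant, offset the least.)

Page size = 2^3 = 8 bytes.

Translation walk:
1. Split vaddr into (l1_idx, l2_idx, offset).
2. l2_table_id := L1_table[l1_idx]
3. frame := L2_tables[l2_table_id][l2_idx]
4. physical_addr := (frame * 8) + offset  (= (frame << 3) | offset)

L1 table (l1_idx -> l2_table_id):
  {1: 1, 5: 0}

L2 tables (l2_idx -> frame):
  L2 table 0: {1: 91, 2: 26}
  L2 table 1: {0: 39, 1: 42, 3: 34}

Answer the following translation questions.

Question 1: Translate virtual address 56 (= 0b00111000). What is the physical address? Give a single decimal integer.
vaddr = 56 = 0b00111000
Split: l1_idx=1, l2_idx=3, offset=0
L1[1] = 1
L2[1][3] = 34
paddr = 34 * 8 + 0 = 272

Answer: 272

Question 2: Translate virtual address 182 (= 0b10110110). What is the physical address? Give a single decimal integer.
vaddr = 182 = 0b10110110
Split: l1_idx=5, l2_idx=2, offset=6
L1[5] = 0
L2[0][2] = 26
paddr = 26 * 8 + 6 = 214

Answer: 214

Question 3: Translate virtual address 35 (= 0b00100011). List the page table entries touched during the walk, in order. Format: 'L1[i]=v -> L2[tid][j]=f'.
vaddr = 35 = 0b00100011
Split: l1_idx=1, l2_idx=0, offset=3

Answer: L1[1]=1 -> L2[1][0]=39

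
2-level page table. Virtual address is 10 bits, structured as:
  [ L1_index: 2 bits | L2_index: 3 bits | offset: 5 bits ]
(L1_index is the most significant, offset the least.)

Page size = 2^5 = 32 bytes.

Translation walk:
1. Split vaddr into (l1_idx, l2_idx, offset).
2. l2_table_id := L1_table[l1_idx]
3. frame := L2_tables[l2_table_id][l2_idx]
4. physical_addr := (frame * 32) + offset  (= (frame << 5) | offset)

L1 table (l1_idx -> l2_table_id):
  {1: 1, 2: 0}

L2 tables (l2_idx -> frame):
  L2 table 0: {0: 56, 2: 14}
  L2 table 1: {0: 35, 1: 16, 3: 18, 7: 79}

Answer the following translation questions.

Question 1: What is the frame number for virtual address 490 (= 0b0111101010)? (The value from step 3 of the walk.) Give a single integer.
Answer: 79

Derivation:
vaddr = 490: l1_idx=1, l2_idx=7
L1[1] = 1; L2[1][7] = 79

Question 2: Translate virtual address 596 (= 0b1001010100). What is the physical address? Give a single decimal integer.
vaddr = 596 = 0b1001010100
Split: l1_idx=2, l2_idx=2, offset=20
L1[2] = 0
L2[0][2] = 14
paddr = 14 * 32 + 20 = 468

Answer: 468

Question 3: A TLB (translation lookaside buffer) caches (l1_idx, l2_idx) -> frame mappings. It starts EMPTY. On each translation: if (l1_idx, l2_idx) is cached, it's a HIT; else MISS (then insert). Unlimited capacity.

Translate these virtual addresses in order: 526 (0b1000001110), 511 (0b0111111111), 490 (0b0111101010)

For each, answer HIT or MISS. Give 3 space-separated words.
vaddr=526: (2,0) not in TLB -> MISS, insert
vaddr=511: (1,7) not in TLB -> MISS, insert
vaddr=490: (1,7) in TLB -> HIT

Answer: MISS MISS HIT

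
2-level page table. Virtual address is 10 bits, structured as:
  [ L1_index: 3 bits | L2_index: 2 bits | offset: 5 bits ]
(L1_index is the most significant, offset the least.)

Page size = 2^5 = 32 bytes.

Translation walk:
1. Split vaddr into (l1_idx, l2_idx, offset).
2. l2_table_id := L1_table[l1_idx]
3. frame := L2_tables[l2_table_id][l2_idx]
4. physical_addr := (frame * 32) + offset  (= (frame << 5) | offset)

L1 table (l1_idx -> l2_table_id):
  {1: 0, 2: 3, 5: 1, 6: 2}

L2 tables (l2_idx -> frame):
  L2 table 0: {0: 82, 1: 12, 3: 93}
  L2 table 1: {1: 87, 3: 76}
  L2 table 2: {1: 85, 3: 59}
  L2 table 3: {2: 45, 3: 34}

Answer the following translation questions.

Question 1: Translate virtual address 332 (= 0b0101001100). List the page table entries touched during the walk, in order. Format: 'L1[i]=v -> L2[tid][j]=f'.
vaddr = 332 = 0b0101001100
Split: l1_idx=2, l2_idx=2, offset=12

Answer: L1[2]=3 -> L2[3][2]=45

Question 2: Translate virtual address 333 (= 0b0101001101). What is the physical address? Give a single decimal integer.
vaddr = 333 = 0b0101001101
Split: l1_idx=2, l2_idx=2, offset=13
L1[2] = 3
L2[3][2] = 45
paddr = 45 * 32 + 13 = 1453

Answer: 1453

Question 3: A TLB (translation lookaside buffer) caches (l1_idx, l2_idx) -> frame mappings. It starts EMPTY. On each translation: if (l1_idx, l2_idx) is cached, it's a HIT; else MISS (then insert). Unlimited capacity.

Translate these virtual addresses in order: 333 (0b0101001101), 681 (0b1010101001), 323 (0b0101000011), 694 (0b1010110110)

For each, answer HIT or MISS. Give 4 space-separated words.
Answer: MISS MISS HIT HIT

Derivation:
vaddr=333: (2,2) not in TLB -> MISS, insert
vaddr=681: (5,1) not in TLB -> MISS, insert
vaddr=323: (2,2) in TLB -> HIT
vaddr=694: (5,1) in TLB -> HIT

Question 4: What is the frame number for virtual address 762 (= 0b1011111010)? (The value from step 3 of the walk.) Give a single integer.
Answer: 76

Derivation:
vaddr = 762: l1_idx=5, l2_idx=3
L1[5] = 1; L2[1][3] = 76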